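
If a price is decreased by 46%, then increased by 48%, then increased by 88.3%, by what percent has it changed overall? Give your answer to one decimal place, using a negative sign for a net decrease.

The combined multiplier is 0.54 × 1.48 × 1.883 = 1.5048936.
That corresponds to an increase of 50.5%.

50.5%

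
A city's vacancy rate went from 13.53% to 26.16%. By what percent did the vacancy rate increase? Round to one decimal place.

93.3%

The change is 26.16 − 13.53 = 12.63 percentage points.
Relative to the original 13.53%, that is 12.63 ÷ 13.53 ≈ 93.3%.
So the vacancy rate rose by 93.3%.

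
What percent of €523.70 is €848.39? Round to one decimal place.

162.0%

€848.39 ÷ €523.70 ≈ 162.0%.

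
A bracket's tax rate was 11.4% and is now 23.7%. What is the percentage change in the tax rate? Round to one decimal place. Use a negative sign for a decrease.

The change is 23.7 − 11.4 = 12.3 percentage points.
Relative to the original 11.4%, that is 12.3 ÷ 11.4 ≈ 107.9%.

107.9%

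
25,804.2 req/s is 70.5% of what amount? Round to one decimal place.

36,601.7 req/s

25,804.2 req/s ÷ 0.705 ≈ 36,601.7 req/s.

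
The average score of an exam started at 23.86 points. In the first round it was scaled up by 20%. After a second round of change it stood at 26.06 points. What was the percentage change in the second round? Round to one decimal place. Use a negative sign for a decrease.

After the first round: 23.86 × 1.2 = 28.632.
Second-round multiplier: 26.06 ÷ 28.632 ≈ 0.91017.
That is a change of -9.0%.

-9.0%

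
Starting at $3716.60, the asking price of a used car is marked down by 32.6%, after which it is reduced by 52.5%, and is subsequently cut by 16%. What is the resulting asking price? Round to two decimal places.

Each change multiplies by a factor: 0.674 × 0.475 × 0.84 = 0.268926.
$3716.60 × 0.268926 = $999.4903716 ≈ $999.49.

$999.49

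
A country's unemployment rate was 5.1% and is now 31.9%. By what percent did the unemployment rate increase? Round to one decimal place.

The change is 31.9 − 5.1 = 26.8 percentage points.
Relative to the original 5.1%, that is 26.8 ÷ 5.1 ≈ 525.5%.
So the unemployment rate rose by 525.5%.

525.5%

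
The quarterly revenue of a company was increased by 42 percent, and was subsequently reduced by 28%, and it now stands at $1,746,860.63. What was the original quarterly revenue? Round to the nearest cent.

$1,708,588.25

Undoing the 28% decrease: $1,746,860.63 ÷ 0.72 ≈ $2426195.319444.
Undoing the 42% increase: $2426195.319444 ÷ 1.42 ≈ $1,708,588.25.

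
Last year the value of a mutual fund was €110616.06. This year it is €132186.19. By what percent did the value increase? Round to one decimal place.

19.5%

Change: €132186.19 − €110616.06 = €21570.13.
Relative to the original: €21570.13 ÷ €110616.06 ≈ 19.5%.
So the value increased by 19.5%.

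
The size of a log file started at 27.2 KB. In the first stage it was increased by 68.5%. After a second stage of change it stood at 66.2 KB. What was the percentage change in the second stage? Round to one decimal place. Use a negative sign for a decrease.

44.4%

After the first stage: 27.2 × 1.685 = 45.832.
Second-stage multiplier: 66.2 ÷ 45.832 ≈ 1.44441.
That is a change of 44.4%.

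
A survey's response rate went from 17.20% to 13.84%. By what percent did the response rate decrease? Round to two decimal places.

The change is 13.84 − 17.20 = -3.36 percentage points.
Relative to the original 17.20%, that is -3.36 ÷ 17.20 ≈ -19.53%.
So the response rate fell by 19.53%.

19.53%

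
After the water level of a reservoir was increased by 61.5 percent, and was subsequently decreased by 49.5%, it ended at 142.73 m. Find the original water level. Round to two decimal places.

175.01 m

Undoing the 49.5% decrease: 142.73 ÷ 0.505 ≈ 282.633663.
Undoing the 61.5% increase: 282.633663 ÷ 1.615 ≈ 175.01 m.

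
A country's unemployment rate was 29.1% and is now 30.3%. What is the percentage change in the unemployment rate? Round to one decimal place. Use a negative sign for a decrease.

The change is 30.3 − 29.1 = 1.2 percentage points.
Relative to the original 29.1%, that is 1.2 ÷ 29.1 ≈ 4.1%.

4.1%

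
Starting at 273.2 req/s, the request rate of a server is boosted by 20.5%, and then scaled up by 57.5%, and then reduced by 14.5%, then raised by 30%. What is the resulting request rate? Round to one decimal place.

20.5% increase: 273.2 × 1.205 = 329.206.
57.5% increase: 329.206 × 1.575 = 518.49945.
After the 14.5% decrease: 518.49945 × 0.855 = 443.31702975.
30% increase: 443.31702975 × 1.3 = 576.312138675 ≈ 576.3.

576.3 req/s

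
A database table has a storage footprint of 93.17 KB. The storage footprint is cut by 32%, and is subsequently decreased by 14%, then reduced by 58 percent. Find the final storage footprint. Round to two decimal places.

Each change multiplies by a factor: 0.68 × 0.86 × 0.42 = 0.245616.
93.17 × 0.245616 = 22.88404272 ≈ 22.88.

22.88 KB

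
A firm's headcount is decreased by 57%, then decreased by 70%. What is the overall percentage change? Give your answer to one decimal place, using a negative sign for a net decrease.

A 57% decrease multiplies by 0.43.
Then a 70% decrease: 0.43 × 0.3 = 0.129.
Overall factor 0.129, i.e. -87.1%.

-87.1%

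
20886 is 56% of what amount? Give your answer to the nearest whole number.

20886 ÷ 0.56 ≈ 37296.

37296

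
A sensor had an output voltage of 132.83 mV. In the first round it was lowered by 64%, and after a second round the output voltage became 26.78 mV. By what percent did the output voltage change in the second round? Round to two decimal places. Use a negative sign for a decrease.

-44.00%

After the first round: 132.83 × 0.36 = 47.8188.
Second-round multiplier: 26.78 ÷ 47.8188 ≈ 0.560031.
That is a change of -44.00%.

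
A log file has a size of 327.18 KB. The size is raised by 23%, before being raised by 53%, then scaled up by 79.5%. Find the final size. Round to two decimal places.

1105.22 KB

After the 23% increase: 327.18 × 1.23 = 402.4314.
Apply the 53% increase: 402.4314 × 1.53 = 615.720042.
After the 79.5% increase: 615.720042 × 1.795 = 1105.21747539 ≈ 1105.22.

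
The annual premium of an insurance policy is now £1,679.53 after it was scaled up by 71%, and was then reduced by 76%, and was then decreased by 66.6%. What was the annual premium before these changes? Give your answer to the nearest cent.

The overall multiplier applied was 1.71 × 0.24 × 0.334 = 0.1370736.
So the original annual premium was £1,679.53 ÷ 0.1370736 ≈ £12,252.76.

£12,252.76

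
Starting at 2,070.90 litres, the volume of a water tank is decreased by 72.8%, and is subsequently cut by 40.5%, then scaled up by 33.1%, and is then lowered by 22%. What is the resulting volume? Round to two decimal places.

347.95 litres

Each change multiplies by a factor: 0.272 × 0.595 × 1.331 × 0.78 = 0.1680190512.
2,070.90 × 0.1680190512 = 347.95065313008 ≈ 347.95.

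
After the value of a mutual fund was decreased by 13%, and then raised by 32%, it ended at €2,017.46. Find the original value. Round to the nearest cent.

The overall multiplier applied was 0.87 × 1.32 = 1.1484.
So the original value was €2,017.46 ÷ 1.1484 ≈ €1,756.76.

€1,756.76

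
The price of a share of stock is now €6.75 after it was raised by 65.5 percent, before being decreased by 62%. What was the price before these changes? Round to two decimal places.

€10.73

Undoing the 62% decrease: €6.75 ÷ 0.38 ≈ €17.763158.
Undoing the 65.5% increase: €17.763158 ÷ 1.655 ≈ €10.73.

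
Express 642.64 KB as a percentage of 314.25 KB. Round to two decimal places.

204.50%

642.64 KB ÷ 314.25 KB ≈ 204.50%.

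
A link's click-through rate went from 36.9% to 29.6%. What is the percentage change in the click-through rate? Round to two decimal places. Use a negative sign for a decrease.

The change is 29.6 − 36.9 = -7.3 percentage points.
Relative to the original 36.9%, that is -7.3 ÷ 36.9 ≈ -19.78%.

-19.78%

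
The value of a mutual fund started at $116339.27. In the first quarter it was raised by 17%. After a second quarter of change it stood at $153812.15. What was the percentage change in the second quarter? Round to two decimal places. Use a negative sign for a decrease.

13.00%

After the first quarter: $116339.27 × 1.17 = $136116.9459.
Second-quarter multiplier: $153812.15 ÷ $136116.9459 ≈ 1.13.
That is a change of 13.00%.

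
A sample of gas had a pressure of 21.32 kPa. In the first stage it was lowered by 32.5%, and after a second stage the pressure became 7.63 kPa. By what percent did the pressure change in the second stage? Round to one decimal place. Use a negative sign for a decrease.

-47.0%

After the first stage: 21.32 × 0.675 = 14.391.
Second-stage multiplier: 7.63 ÷ 14.391 ≈ 0.53019.
That is a change of -47.0%.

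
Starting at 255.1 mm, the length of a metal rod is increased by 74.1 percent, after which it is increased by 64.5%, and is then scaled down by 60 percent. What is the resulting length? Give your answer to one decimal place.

292.2 mm

After the 74.1% increase: 255.1 × 1.741 = 444.1291.
Apply the 64.5% increase: 444.1291 × 1.645 = 730.5923695.
60% decrease: 730.5923695 × 0.4 = 292.2369478 ≈ 292.2.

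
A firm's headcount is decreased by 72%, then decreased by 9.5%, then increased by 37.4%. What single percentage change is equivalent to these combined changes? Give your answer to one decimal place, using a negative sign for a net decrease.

The combined multiplier is 0.28 × 0.905 × 1.374 = 0.3481716.
That corresponds to a decrease of 65.2%.

-65.2%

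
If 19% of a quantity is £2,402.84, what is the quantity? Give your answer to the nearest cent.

£12,646.53

£2,402.84 ÷ 0.19 ≈ £12,646.53.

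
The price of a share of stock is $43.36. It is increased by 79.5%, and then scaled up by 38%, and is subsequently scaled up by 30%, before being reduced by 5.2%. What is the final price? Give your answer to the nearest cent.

$132.37

Each change multiplies by a factor: 1.795 × 1.38 × 1.3 × 0.948 = 3.05277804.
$43.36 × 3.05277804 = $132.3684558144 ≈ $132.37.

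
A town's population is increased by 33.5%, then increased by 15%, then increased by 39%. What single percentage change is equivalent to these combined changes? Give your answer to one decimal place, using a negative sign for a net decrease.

113.4%

The combined multiplier is 1.335 × 1.15 × 1.39 = 2.1339975.
That corresponds to an increase of 113.4%.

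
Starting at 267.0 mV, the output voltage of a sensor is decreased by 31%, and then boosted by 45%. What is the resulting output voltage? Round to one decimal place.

267.1 mV

Apply the 31% decrease: 267.0 × 0.69 = 184.23.
45% increase: 184.23 × 1.45 = 267.1335 ≈ 267.1.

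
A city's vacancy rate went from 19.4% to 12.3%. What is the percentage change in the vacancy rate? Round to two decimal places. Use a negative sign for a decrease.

-36.60%

The change is 12.3 − 19.4 = -7.1 percentage points.
Relative to the original 19.4%, that is -7.1 ÷ 19.4 ≈ -36.60%.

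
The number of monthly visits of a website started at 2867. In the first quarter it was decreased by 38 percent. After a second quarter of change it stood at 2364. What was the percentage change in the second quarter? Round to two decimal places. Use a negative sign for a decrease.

After the first quarter: 2867 × 0.62 = 1777.54.
Second-quarter multiplier: 2364 ÷ 1777.54 ≈ 1.329928.
That is a change of 32.99%.

32.99%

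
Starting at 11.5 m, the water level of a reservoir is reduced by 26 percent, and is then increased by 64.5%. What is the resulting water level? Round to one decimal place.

14.0 m

Apply the 26% decrease: 11.5 × 0.74 = 8.51.
After the 64.5% increase: 8.51 × 1.645 = 13.99895 ≈ 14.0.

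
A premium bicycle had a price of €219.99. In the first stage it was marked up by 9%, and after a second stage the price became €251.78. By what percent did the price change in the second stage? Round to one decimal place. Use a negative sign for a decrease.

5.0%

After the first stage: €219.99 × 1.09 = €239.7891.
Second-stage multiplier: €251.78 ÷ €239.7891 ≈ 1.05001.
That is a change of 5.0%.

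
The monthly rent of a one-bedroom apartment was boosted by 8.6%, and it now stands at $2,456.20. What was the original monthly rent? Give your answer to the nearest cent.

The overall multiplier applied was 1.086.
So the original monthly rent was $2,456.20 ÷ 1.086 ≈ $2,261.69.

$2,261.69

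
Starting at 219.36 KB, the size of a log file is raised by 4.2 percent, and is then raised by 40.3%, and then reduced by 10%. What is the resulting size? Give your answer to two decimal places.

Each change multiplies by a factor: 1.042 × 1.403 × 0.9 = 1.3157334.
219.36 × 1.3157334 = 288.619278624 ≈ 288.62.

288.62 KB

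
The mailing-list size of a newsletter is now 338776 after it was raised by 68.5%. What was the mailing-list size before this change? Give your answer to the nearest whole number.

201054

The overall multiplier applied was 1.685.
So the original mailing-list size was 338776 ÷ 1.685 ≈ 201054.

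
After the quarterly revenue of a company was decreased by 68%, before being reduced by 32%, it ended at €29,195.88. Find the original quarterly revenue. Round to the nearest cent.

The overall multiplier applied was 0.32 × 0.68 = 0.2176.
So the original quarterly revenue was €29,195.88 ÷ 0.2176 ≈ €134,172.24.

€134,172.24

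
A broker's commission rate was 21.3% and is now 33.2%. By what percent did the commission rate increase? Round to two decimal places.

The change is 33.2 − 21.3 = 11.9 percentage points.
Relative to the original 21.3%, that is 11.9 ÷ 21.3 ≈ 55.87%.
So the commission rate rose by 55.87%.

55.87%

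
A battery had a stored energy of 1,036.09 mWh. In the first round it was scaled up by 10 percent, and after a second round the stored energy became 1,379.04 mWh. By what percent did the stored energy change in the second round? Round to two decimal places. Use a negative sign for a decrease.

After the first round: 1,036.09 × 1.1 = 1139.699.
Second-round multiplier: 1,379.04 ÷ 1139.699 ≈ 1.210004.
That is a change of 21.00%.

21.00%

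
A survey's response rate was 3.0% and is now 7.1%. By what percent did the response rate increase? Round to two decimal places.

The change is 7.1 − 3.0 = 4.1 percentage points.
Relative to the original 3.0%, that is 4.1 ÷ 3.0 ≈ 136.67%.
So the response rate rose by 136.67%.

136.67%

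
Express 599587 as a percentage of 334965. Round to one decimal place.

179.0%

599587 ÷ 334965 ≈ 179.0%.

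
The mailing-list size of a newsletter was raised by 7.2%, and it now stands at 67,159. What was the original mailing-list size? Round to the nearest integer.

62,648

The overall multiplier applied was 1.072.
So the original mailing-list size was 67,159 ÷ 1.072 ≈ 62,648.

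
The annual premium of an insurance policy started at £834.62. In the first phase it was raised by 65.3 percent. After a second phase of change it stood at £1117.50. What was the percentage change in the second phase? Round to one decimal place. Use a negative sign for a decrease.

After the first phase: £834.62 × 1.653 = £1379.62686.
Second-phase multiplier: £1117.50 ÷ £1379.62686 ≈ 0.81.
That is a change of -19.0%.

-19.0%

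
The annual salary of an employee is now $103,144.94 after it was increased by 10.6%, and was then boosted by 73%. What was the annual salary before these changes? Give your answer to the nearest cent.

The overall multiplier applied was 1.106 × 1.73 = 1.91338.
So the original annual salary was $103,144.94 ÷ 1.91338 ≈ $53,907.19.

$53,907.19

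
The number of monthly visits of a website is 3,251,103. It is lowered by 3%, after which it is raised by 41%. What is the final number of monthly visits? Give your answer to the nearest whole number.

4,446,534

Each change multiplies by a factor: 0.97 × 1.41 = 1.3677.
3,251,103 × 1.3677 = 4446533.5731 ≈ 4,446,534.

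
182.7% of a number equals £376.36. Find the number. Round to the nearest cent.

£376.36 ÷ 1.827 ≈ £206.00.

£206.00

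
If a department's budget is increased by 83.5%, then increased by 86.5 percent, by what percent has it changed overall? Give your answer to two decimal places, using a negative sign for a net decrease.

The combined multiplier is 1.835 × 1.865 = 3.422275.
That corresponds to an increase of 242.23%.

242.23%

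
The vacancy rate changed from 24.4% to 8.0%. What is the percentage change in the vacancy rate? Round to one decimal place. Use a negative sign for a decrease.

-67.2%

The change is 8.0 − 24.4 = -16.4 percentage points.
Relative to the original 24.4%, that is -16.4 ÷ 24.4 ≈ -67.2%.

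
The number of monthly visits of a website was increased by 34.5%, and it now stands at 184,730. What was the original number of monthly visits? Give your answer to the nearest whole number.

137,346

The overall multiplier applied was 1.345.
So the original number of monthly visits was 184,730 ÷ 1.345 ≈ 137,346.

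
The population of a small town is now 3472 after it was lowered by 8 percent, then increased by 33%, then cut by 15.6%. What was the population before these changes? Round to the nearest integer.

Undoing the 15.6% decrease: 3472 ÷ 0.844 ≈ 4113.744076.
Undoing the 33% increase: 4113.744076 ÷ 1.33 ≈ 3093.040659.
Undoing the 8% decrease: 3093.040659 ÷ 0.92 ≈ 3362.

3362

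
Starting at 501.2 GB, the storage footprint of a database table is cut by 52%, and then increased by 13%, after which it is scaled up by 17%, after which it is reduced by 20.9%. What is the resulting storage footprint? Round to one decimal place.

Apply the 52% decrease: 501.2 × 0.48 = 240.576.
After the 13% increase: 240.576 × 1.13 = 271.85088.
After the 17% increase: 271.85088 × 1.17 = 318.0655296.
Apply the 20.9% decrease: 318.0655296 × 0.791 = 251.5898339136 ≈ 251.6.

251.6 GB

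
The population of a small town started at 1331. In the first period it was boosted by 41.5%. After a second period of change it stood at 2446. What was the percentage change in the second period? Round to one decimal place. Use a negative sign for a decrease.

After the first period: 1331 × 1.415 = 1883.365.
Second-period multiplier: 2446 ÷ 1883.365 ≈ 1.29874.
That is a change of 29.9%.

29.9%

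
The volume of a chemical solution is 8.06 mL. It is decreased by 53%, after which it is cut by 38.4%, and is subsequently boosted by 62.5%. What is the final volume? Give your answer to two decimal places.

3.79 mL

Apply the 53% decrease: 8.06 × 0.47 = 3.7882.
Apply the 38.4% decrease: 3.7882 × 0.616 = 2.3335312.
Apply the 62.5% increase: 2.3335312 × 1.625 = 3.7919882 ≈ 3.79.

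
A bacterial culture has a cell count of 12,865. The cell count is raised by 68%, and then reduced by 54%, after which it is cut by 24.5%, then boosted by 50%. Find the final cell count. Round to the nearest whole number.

Each change multiplies by a factor: 1.68 × 0.46 × 0.755 × 1.5 = 0.875196.
12,865 × 0.875196 = 11259.39654 ≈ 11,259.

11,259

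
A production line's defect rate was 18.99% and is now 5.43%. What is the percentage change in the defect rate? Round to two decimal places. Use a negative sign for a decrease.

-71.41%

The change is 5.43 − 18.99 = -13.56 percentage points.
Relative to the original 18.99%, that is -13.56 ÷ 18.99 ≈ -71.41%.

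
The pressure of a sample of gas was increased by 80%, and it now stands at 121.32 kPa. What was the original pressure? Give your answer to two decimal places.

The overall multiplier applied was 1.8.
So the original pressure was 121.32 ÷ 1.8 = 67.40 kPa.

67.40 kPa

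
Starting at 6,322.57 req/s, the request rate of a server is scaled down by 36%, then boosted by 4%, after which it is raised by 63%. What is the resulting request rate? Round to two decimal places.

6,859.53 req/s

36% decrease: 6,322.57 × 0.64 = 4046.4448.
Apply the 4% increase: 4046.4448 × 1.04 = 4208.302592.
63% increase: 4208.302592 × 1.63 = 6859.53322496 ≈ 6,859.53.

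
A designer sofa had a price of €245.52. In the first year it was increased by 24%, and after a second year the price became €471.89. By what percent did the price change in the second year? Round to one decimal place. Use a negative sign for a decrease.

55.0%

After the first year: €245.52 × 1.24 = €304.4448.
Second-year multiplier: €471.89 ÷ €304.4448 ≈ 1.55.
That is a change of 55.0%.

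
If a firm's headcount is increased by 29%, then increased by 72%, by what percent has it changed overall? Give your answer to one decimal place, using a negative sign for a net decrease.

A 29% increase multiplies by 1.29.
Then a 72% increase: 1.29 × 1.72 = 2.2188.
Overall factor 2.2188, i.e. 121.9%.

121.9%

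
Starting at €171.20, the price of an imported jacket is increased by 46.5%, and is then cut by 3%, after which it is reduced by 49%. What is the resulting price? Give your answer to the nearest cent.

€124.07

46.5% increase: €171.20 × 1.465 = €250.808.
After the 3% decrease: €250.808 × 0.97 = €243.28376.
49% decrease: €243.28376 × 0.51 = €124.0747176 ≈ €124.07.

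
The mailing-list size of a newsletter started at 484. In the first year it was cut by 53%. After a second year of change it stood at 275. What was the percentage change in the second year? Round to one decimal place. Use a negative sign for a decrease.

After the first year: 484 × 0.47 = 227.48.
Second-year multiplier: 275 ÷ 227.48 ≈ 1.2089.
That is a change of 20.9%.

20.9%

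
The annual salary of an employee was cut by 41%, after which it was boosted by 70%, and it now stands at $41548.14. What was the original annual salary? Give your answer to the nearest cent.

$41423.87

Undoing the 70% increase: $41548.14 ÷ 1.7 ≈ $24440.082353.
Undoing the 41% decrease: $24440.082353 ÷ 0.59 ≈ $41423.87.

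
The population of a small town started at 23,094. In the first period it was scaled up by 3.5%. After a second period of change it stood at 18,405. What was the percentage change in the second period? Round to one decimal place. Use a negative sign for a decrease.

-23.0%

After the first period: 23,094 × 1.035 = 23902.29.
Second-period multiplier: 18,405 ÷ 23902.29 ≈ 0.77001.
That is a change of -23.0%.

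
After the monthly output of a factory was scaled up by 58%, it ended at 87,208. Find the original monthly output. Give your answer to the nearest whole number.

55,195

The overall multiplier applied was 1.58.
So the original monthly output was 87,208 ÷ 1.58 ≈ 55,195.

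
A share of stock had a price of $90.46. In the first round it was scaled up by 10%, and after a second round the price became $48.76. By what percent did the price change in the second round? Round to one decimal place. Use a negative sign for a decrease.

-51.0%

After the first round: $90.46 × 1.1 = $99.506.
Second-round multiplier: $48.76 ÷ $99.506 ≈ 0.49002.
That is a change of -51.0%.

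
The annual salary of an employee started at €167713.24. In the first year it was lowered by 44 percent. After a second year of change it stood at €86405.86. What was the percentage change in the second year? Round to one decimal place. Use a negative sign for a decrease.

After the first year: €167713.24 × 0.56 = €93919.4144.
Second-year multiplier: €86405.86 ÷ €93919.4144 ≈ 0.92.
That is a change of -8.0%.

-8.0%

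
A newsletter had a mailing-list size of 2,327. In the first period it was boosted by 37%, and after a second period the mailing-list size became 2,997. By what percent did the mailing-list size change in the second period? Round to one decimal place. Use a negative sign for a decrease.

-6.0%

After the first period: 2,327 × 1.37 = 3187.99.
Second-period multiplier: 2,997 ÷ 3187.99 ≈ 0.94009.
That is a change of -6.0%.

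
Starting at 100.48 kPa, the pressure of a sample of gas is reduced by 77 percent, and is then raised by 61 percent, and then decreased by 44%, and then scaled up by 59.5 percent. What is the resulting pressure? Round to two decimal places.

33.23 kPa

Each change multiplies by a factor: 0.23 × 1.61 × 0.56 × 1.595 = 0.33075196.
100.48 × 0.33075196 = 33.2339569408 ≈ 33.23.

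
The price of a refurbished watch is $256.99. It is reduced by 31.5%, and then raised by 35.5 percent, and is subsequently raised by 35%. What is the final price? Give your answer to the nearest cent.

$322.02

Each change multiplies by a factor: 0.685 × 1.355 × 1.35 = 1.25303625.
$256.99 × 1.25303625 = $322.0177858875 ≈ $322.02.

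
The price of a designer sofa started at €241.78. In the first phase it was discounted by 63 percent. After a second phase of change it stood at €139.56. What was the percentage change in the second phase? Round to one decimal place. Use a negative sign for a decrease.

After the first phase: €241.78 × 0.37 = €89.4586.
Second-phase multiplier: €139.56 ÷ €89.4586 ≈ 1.56005.
That is a change of 56.0%.

56.0%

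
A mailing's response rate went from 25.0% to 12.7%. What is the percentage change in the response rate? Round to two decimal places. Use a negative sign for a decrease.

-49.20%

The change is 12.7 − 25.0 = -12.3 percentage points.
Relative to the original 25.0%, that is -12.3 ÷ 25.0 = -49.20%.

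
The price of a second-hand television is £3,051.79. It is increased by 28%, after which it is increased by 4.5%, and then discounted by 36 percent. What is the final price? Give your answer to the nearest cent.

Each change multiplies by a factor: 1.28 × 1.045 × 0.64 = 0.856064.
£3,051.79 × 0.856064 = £2612.52755456 ≈ £2,612.53.

£2,612.53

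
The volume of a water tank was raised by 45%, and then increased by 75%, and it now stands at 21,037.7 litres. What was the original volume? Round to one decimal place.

8,290.7 litres

Undoing the 75% increase: 21,037.7 ÷ 1.75 ≈ 12021.542857.
Undoing the 45% increase: 12021.542857 ÷ 1.45 ≈ 8,290.7 litres.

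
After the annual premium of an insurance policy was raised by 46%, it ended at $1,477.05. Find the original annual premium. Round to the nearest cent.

The overall multiplier applied was 1.46.
So the original annual premium was $1,477.05 ÷ 1.46 ≈ $1,011.68.

$1,011.68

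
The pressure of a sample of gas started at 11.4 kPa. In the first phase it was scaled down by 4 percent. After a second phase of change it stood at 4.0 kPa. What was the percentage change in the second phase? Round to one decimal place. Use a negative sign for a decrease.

-63.5%

After the first phase: 11.4 × 0.96 = 10.944.
Second-phase multiplier: 4.0 ÷ 10.944 ≈ 0.3655.
That is a change of -63.5%.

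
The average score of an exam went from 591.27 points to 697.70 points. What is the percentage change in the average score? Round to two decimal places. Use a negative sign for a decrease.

18.00%

Change: 697.70 − 591.27 = 106.43.
Relative to the original: 106.43 ÷ 591.27 ≈ 18.00%.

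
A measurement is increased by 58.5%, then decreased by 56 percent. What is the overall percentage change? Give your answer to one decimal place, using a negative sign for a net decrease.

The combined multiplier is 1.585 × 0.44 = 0.6974.
That corresponds to a decrease of 30.3%.

-30.3%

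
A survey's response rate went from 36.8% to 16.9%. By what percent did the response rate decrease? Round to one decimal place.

The change is 16.9 − 36.8 = -19.9 percentage points.
Relative to the original 36.8%, that is -19.9 ÷ 36.8 ≈ -54.1%.
So the response rate fell by 54.1%.

54.1%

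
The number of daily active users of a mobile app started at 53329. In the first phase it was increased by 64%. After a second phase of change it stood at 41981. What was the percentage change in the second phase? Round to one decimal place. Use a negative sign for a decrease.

After the first phase: 53329 × 1.64 = 87459.56.
Second-phase multiplier: 41981 ÷ 87459.56 ≈ 0.48.
That is a change of -52.0%.

-52.0%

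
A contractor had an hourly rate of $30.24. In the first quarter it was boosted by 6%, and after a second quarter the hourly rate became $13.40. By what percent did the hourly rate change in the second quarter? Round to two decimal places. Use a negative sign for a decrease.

-58.20%

After the first quarter: $30.24 × 1.06 = $32.0544.
Second-quarter multiplier: $13.40 ÷ $32.0544 ≈ 0.418039.
That is a change of -58.20%.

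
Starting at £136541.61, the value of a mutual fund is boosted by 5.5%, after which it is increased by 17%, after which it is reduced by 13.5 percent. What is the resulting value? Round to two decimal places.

Each change multiplies by a factor: 1.055 × 1.17 × 0.865 = 1.06771275.
£136541.61 × 1.06771275 = £145787.2179025275 ≈ £145787.22.

£145787.22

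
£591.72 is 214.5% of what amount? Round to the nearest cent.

£275.86

£591.72 ÷ 2.145 ≈ £275.86.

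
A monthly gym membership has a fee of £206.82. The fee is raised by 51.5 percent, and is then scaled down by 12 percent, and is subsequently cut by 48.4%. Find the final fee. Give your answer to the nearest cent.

£142.28

After the 51.5% increase: £206.82 × 1.515 = £313.3323.
After the 12% decrease: £313.3323 × 0.88 = £275.732424.
Apply the 48.4% decrease: £275.732424 × 0.516 = £142.277930784 ≈ £142.28.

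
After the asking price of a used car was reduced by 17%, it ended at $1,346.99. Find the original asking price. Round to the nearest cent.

The overall multiplier applied was 0.83.
So the original asking price was $1,346.99 ÷ 0.83 ≈ $1,622.88.

$1,622.88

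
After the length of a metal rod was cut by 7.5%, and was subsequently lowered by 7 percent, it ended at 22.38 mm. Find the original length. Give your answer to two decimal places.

The overall multiplier applied was 0.925 × 0.93 = 0.86025.
So the original length was 22.38 ÷ 0.86025 ≈ 26.02 mm.

26.02 mm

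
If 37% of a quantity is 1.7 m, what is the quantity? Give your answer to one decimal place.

4.6 m

1.7 m ÷ 0.37 ≈ 4.6 m.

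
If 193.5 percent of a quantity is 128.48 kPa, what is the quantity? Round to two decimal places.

128.48 kPa ÷ 1.935 ≈ 66.40 kPa.

66.40 kPa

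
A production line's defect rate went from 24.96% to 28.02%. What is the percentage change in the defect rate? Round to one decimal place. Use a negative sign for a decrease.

The change is 28.02 − 24.96 = 3.06 percentage points.
Relative to the original 24.96%, that is 3.06 ÷ 24.96 ≈ 12.3%.

12.3%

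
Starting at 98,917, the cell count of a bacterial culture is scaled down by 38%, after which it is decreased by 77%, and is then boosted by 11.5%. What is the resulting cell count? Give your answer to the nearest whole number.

15,728

Each change multiplies by a factor: 0.62 × 0.23 × 1.115 = 0.158999.
98,917 × 0.158999 = 15727.704083 ≈ 15,728.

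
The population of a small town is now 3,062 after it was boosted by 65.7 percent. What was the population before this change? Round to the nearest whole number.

The overall multiplier applied was 1.657.
So the original population was 3,062 ÷ 1.657 ≈ 1,848.

1,848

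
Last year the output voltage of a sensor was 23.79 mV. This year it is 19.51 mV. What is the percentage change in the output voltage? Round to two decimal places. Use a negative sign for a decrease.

Change: 19.51 − 23.79 = -4.28.
Relative to the original: -4.28 ÷ 23.79 ≈ -17.99%.

-17.99%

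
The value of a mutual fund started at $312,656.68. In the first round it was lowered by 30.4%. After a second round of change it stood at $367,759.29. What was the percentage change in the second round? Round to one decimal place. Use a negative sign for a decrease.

After the first round: $312,656.68 × 0.696 = $217609.04928.
Second-round multiplier: $367,759.29 ÷ $217609.04928 ≈ 1.69.
That is a change of 69.0%.

69.0%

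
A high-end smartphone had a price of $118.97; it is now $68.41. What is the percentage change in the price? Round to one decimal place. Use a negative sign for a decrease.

Change: $68.41 − $118.97 = -$50.56.
Relative to the original: -$50.56 ÷ $118.97 ≈ -42.5%.

-42.5%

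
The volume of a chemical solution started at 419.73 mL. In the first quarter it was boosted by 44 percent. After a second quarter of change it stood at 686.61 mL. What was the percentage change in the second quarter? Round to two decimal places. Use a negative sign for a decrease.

After the first quarter: 419.73 × 1.44 = 604.4112.
Second-quarter multiplier: 686.61 ÷ 604.4112 ≈ 1.135998.
That is a change of 13.60%.

13.60%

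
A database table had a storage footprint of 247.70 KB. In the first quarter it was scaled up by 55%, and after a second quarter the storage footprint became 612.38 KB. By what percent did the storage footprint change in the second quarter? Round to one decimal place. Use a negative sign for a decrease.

59.5%

After the first quarter: 247.70 × 1.55 = 383.935.
Second-quarter multiplier: 612.38 ÷ 383.935 ≈ 1.59501.
That is a change of 59.5%.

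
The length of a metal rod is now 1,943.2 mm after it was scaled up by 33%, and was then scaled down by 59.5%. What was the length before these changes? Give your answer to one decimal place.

Undoing the 59.5% decrease: 1,943.2 ÷ 0.405 ≈ 4798.024691.
Undoing the 33% increase: 4798.024691 ÷ 1.33 ≈ 3,607.5 mm.

3,607.5 mm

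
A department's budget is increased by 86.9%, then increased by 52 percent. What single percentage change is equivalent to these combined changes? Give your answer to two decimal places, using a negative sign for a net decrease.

184.09%

An 86.9% increase multiplies by 1.869.
Then a 52% increase: 1.869 × 1.52 = 2.84088.
Overall factor 2.84088, i.e. 184.09%.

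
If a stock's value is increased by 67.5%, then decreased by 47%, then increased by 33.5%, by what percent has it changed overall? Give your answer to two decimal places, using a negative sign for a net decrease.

A 67.5% increase multiplies by 1.675.
Then a 47% decrease: 1.675 × 0.53 = 0.88775.
Then a 33.5% increase: 0.88775 × 1.335 = 1.18514625.
Overall factor 1.18514625, i.e. 18.51%.

18.51%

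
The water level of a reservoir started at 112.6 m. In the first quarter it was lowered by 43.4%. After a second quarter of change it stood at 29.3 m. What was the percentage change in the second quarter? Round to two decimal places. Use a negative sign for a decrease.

After the first quarter: 112.6 × 0.566 = 63.7316.
Second-quarter multiplier: 29.3 ÷ 63.7316 ≈ 0.459741.
That is a change of -54.03%.

-54.03%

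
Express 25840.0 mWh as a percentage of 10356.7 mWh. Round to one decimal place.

249.5%

25840.0 mWh ÷ 10356.7 mWh ≈ 249.5%.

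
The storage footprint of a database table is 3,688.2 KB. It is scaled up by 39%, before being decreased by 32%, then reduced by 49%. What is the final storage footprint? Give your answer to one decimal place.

1,777.9 KB

Each change multiplies by a factor: 1.39 × 0.68 × 0.51 = 0.482052.
3,688.2 × 0.482052 = 1777.9041864 ≈ 1,777.9.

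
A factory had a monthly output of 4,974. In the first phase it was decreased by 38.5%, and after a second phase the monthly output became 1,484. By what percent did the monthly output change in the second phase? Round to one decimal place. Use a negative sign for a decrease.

After the first phase: 4,974 × 0.615 = 3059.01.
Second-phase multiplier: 1,484 ÷ 3059.01 ≈ 0.48512.
That is a change of -51.5%.

-51.5%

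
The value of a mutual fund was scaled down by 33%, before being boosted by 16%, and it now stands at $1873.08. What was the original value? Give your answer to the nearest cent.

Undoing the 16% increase: $1873.08 ÷ 1.16 ≈ $1614.724138.
Undoing the 33% decrease: $1614.724138 ÷ 0.67 ≈ $2410.04.

$2410.04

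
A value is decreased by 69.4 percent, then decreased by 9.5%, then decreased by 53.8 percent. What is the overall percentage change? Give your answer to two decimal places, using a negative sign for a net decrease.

-87.21%

The combined multiplier is 0.306 × 0.905 × 0.462 = 0.12794166.
That corresponds to a decrease of 87.21%.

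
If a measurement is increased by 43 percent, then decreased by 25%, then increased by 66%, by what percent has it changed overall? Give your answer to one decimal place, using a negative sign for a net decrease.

A 43% increase multiplies by 1.43.
Then a 25% decrease: 1.43 × 0.75 = 1.0725.
Then a 66% increase: 1.0725 × 1.66 = 1.78035.
Overall factor 1.78035, i.e. 78.0%.

78.0%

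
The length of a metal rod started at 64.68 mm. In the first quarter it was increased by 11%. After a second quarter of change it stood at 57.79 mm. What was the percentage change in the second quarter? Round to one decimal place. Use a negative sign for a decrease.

-19.5%

After the first quarter: 64.68 × 1.11 = 71.7948.
Second-quarter multiplier: 57.79 ÷ 71.7948 ≈ 0.80493.
That is a change of -19.5%.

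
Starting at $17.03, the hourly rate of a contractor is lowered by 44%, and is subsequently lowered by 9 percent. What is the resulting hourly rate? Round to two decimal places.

$8.68

After the 44% decrease: $17.03 × 0.56 = $9.5368.
9% decrease: $9.5368 × 0.91 = $8.678488 ≈ $8.68.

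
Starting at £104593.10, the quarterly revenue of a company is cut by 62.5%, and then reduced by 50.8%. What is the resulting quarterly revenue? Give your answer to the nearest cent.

£19297.43

Apply the 62.5% decrease: £104593.10 × 0.375 = £39222.4125.
50.8% decrease: £39222.4125 × 0.492 = £19297.42695 ≈ £19297.43.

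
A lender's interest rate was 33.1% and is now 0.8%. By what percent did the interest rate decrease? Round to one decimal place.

97.6%

The change is 0.8 − 33.1 = -32.3 percentage points.
Relative to the original 33.1%, that is -32.3 ÷ 33.1 ≈ -97.6%.
So the interest rate fell by 97.6%.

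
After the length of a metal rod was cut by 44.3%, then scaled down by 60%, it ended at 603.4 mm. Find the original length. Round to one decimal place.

Undoing the 60% decrease: 603.4 ÷ 0.4 = 1508.5.
Undoing the 44.3% decrease: 1508.5 ÷ 0.557 ≈ 2,708.3 mm.

2,708.3 mm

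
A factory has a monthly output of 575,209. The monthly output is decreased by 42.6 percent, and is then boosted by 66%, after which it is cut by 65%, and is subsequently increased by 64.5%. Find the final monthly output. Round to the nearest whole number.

Apply the 42.6% decrease: 575,209 × 0.574 = 330169.966.
Apply the 66% increase: 330169.966 × 1.66 = 548082.14356.
After the 65% decrease: 548082.14356 × 0.35 = 191828.750246.
64.5% increase: 191828.750246 × 1.645 = 315558.29415467 ≈ 315,558.

315,558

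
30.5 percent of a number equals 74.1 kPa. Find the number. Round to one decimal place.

243.0 kPa

74.1 kPa ÷ 0.305 ≈ 243.0 kPa.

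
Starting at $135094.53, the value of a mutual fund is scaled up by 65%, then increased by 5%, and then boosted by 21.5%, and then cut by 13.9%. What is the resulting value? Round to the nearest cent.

Each change multiplies by a factor: 1.65 × 1.05 × 1.215 × 0.861 = 1.8123942375.
$135094.53 × 1.8123942375 = $244844.547689770875 ≈ $244844.55.

$244844.55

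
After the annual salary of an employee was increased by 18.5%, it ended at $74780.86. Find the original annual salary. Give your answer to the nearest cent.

The overall multiplier applied was 1.185.
So the original annual salary was $74780.86 ÷ 1.185 ≈ $63106.21.

$63106.21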